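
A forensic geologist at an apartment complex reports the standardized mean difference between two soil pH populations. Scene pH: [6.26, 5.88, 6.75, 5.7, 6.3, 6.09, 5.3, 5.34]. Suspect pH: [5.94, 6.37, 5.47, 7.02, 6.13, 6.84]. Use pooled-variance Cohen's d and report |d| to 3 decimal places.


Pooled-variance Cohen's d for soil pH comparison:
Scene mean = 47.62 / 8 = 5.9525
Suspect mean = 37.77 / 6 = 6.295
Scene sample variance s_s^2 = 0.248593
Suspect sample variance s_c^2 = 0.33243
Pooled variance = ((n_s-1)*s_s^2 + (n_c-1)*s_c^2) / (n_s + n_c - 2) = 0.283525
Pooled SD = sqrt(0.283525) = 0.532471
Mean difference = -0.3425
|d| = |-0.3425| / 0.532471 = 0.643

0.643


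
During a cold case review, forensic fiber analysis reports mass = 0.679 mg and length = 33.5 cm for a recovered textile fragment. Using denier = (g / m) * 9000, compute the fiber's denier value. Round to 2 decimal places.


Denier calculation:
Mass in grams = 0.679 mg / 1000 = 0.000679 g
Length in meters = 33.5 cm / 100 = 0.335 m
Linear density = mass / length = 0.000679 / 0.335 = 0.00202687 g/m
Denier = (g/m) * 9000 = 0.00202687 * 9000 = 18.24

18.24


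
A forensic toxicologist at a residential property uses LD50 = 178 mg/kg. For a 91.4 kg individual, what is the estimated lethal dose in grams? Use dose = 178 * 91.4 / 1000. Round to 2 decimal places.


Lethal dose calculation:
Lethal dose = LD50 * body_weight / 1000
= 178 * 91.4 / 1000
= 16269.2 / 1000
= 16.27 g

16.27


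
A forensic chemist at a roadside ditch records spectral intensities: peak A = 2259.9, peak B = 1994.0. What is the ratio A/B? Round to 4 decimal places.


Spectral peak ratio:
Peak A = 2259.9 counts
Peak B = 1994.0 counts
Ratio = 2259.9 / 1994.0 = 1.1334

1.1334


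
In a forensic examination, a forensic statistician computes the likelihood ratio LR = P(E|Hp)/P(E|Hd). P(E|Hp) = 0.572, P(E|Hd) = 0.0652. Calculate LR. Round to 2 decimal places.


Likelihood ratio calculation:
LR = P(E|Hp) / P(E|Hd)
LR = 0.572 / 0.0652
LR = 8.77

8.77


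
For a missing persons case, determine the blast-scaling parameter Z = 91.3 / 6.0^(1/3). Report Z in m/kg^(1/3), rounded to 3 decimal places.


Scaled distance calculation:
W^(1/3) = 6.0^(1/3) = 1.817121
Z = R / W^(1/3) = 91.3 / 1.817121
Z = 50.244 m/kg^(1/3)

50.244


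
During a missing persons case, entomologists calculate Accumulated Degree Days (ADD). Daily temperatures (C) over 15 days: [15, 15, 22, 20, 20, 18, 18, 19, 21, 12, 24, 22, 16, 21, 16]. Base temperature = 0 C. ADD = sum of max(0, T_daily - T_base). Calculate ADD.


Computing ADD day by day:
Day 1: max(0, 15 - 0) = 15
Day 2: max(0, 15 - 0) = 15
Day 3: max(0, 22 - 0) = 22
Day 4: max(0, 20 - 0) = 20
Day 5: max(0, 20 - 0) = 20
Day 6: max(0, 18 - 0) = 18
Day 7: max(0, 18 - 0) = 18
Day 8: max(0, 19 - 0) = 19
Day 9: max(0, 21 - 0) = 21
Day 10: max(0, 12 - 0) = 12
Day 11: max(0, 24 - 0) = 24
Day 12: max(0, 22 - 0) = 22
Day 13: max(0, 16 - 0) = 16
Day 14: max(0, 21 - 0) = 21
Day 15: max(0, 16 - 0) = 16
Total ADD = 279

279


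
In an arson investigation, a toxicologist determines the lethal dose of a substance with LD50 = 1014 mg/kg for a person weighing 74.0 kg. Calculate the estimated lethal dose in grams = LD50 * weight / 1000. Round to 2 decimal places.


Lethal dose calculation:
Lethal dose = LD50 * body_weight / 1000
= 1014 * 74.0 / 1000
= 75036 / 1000
= 75.04 g

75.04


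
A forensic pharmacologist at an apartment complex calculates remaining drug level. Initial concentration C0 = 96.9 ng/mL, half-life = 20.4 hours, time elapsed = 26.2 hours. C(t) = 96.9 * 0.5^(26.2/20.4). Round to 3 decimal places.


Drug concentration decay:
Number of half-lives = t / t_half = 26.2 / 20.4 = 1.284314
Decay factor = 0.5^1.284314 = 0.41056598
C(t) = 96.9 * 0.41056598 = 39.784 ng/mL

39.784


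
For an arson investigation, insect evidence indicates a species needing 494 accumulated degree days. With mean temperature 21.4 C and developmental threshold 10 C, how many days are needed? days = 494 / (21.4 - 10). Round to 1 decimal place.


Insect development time:
Effective temperature = avg_temp - T_base = 21.4 - 10 = 11.4 C
Days = ADD / effective_temp = 494 / 11.4 = 43.3 days

43.3


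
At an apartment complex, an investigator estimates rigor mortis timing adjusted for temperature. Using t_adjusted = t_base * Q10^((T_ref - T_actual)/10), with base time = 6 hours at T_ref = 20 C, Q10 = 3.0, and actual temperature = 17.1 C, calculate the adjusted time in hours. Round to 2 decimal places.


Rigor mortis time adjustment:
Exponent = (T_ref - T_actual) / 10 = (20 - 17.1) / 10 = 0.29
Q10 factor = 3.0^0.29 = 1.3752
t_adjusted = 6 * 1.3752 = 8.25 hours

8.25


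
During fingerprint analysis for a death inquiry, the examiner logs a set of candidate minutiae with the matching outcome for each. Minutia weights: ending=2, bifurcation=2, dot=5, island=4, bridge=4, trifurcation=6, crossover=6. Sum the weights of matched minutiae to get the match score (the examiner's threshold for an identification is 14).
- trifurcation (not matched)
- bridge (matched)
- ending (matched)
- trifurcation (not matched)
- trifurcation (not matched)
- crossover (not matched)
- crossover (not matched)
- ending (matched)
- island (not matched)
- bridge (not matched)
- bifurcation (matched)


Weighted minutiae match score:
  trifurcation: not matched, +0
  bridge: matched, +4 (running total 4)
  ending: matched, +2 (running total 6)
  trifurcation: not matched, +0
  trifurcation: not matched, +0
  crossover: not matched, +0
  crossover: not matched, +0
  ending: matched, +2 (running total 8)
  island: not matched, +0
  bridge: not matched, +0
  bifurcation: matched, +2 (running total 10)
Total score = 10
Threshold = 14; verdict = inconclusive

10


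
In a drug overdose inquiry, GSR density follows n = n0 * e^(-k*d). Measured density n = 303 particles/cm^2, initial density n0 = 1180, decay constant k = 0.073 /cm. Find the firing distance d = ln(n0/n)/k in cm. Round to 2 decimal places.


GSR distance calculation:
n0/n = 1180 / 303 = 3.894389
ln(n0/n) = 1.359537
d = 1.359537 / 0.073 = 18.62 cm

18.62


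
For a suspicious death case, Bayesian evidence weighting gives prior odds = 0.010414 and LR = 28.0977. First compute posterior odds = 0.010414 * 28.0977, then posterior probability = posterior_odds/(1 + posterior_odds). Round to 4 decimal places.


Bayesian evidence evaluation:
Posterior odds = prior_odds * LR = 0.010414 * 28.0977 = 0.2926094
Posterior probability = posterior_odds / (1 + posterior_odds)
= 0.2926094 / (1 + 0.2926094)
= 0.2926094 / 1.2926094
= 0.2264

0.2264


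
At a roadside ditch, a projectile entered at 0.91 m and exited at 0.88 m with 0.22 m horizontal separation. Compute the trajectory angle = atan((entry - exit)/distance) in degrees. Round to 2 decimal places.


Bullet trajectory angle:
Height difference = 0.91 - 0.88 = 0.03 m
angle = atan(0.03 / 0.22)
angle = atan(0.136364)
angle = 7.77 degrees

7.77


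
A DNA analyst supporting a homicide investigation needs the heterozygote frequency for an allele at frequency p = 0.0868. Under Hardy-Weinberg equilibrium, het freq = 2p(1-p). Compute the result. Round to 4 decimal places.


Hardy-Weinberg heterozygote frequency:
q = 1 - p = 1 - 0.0868 = 0.9132
2pq = 2 * 0.0868 * 0.9132 = 0.1585

0.1585


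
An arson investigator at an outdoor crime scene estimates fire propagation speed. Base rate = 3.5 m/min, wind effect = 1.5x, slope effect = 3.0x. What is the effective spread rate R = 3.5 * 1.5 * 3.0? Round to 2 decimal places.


Fire spread rate calculation:
R = R0 * wind_factor * slope_factor
= 3.5 * 1.5 * 3.0
= 5.25 * 3.0
= 15.75 m/min

15.75


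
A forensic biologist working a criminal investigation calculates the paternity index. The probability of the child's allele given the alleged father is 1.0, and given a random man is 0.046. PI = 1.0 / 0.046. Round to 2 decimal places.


Paternity Index calculation:
PI = P(allele|father) / P(allele|random)
PI = 1.0 / 0.046
PI = 21.74

21.74


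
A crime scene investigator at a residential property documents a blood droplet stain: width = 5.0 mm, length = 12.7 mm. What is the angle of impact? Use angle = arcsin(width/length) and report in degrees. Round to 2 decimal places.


Blood spatter impact angle calculation:
width / length = 5.0 / 12.7 = 0.393701
angle = arcsin(0.393701)
angle = 23.18 degrees

23.18


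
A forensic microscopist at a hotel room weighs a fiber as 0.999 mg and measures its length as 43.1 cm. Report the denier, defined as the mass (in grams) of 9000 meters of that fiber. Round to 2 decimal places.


Denier calculation:
Mass in grams = 0.999 mg / 1000 = 0.000999 g
Length in meters = 43.1 cm / 100 = 0.431 m
Linear density = mass / length = 0.000999 / 0.431 = 0.00231787 g/m
Denier = (g/m) * 9000 = 0.00231787 * 9000 = 20.86

20.86


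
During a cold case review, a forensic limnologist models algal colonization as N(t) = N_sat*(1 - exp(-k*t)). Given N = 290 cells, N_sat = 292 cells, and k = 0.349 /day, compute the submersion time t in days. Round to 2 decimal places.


PMSI from diatom colonization curve:
N / N_sat = 290 / 292 = 0.993151
1 - N/N_sat = 0.006849
ln(1 - N/N_sat) = -4.983653
t = -ln(1 - N/N_sat) / k = -(-4.983653) / 0.349 = 14.28 days

14.28


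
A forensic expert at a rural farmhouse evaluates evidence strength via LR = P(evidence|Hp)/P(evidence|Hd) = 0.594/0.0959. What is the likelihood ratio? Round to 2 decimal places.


Likelihood ratio calculation:
LR = P(E|Hp) / P(E|Hd)
LR = 0.594 / 0.0959
LR = 6.19

6.19


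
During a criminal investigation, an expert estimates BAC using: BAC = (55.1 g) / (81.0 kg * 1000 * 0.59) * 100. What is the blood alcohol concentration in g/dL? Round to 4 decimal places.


Applying the Widmark formula:
BAC = (dose_g / (body_wt * 1000 * r)) * 100
Denominator = 81.0 * 1000 * 0.59 = 47790
BAC = (55.1 / 47790) * 100
BAC = 0.1153 g/dL

0.1153


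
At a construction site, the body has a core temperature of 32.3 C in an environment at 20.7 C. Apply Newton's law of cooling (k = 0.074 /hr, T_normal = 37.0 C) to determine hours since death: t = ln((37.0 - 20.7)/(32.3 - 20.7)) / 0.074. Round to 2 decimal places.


Using Newton's law of cooling:
t = ln((T_normal - T_ambient) / (T_body - T_ambient)) / k
T_normal - T_ambient = 16.3
T_body - T_ambient = 11.6
Ratio = 1.405172
ln(ratio) = 0.34016
t = 0.34016 / 0.074 = 4.60 hours

4.60


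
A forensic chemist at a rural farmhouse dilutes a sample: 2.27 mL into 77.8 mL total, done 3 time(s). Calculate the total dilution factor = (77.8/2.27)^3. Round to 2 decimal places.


Dilution factor calculation:
Single dilution = V_total / V_sample = 77.8 / 2.27 ≈ 34.273128
Number of dilutions = 3
Total DF = (77.8 / 2.27)^3 (full precision, rounded at the end) = 40258.84

40258.84


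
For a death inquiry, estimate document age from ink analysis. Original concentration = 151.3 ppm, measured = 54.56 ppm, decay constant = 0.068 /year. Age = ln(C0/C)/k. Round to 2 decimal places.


Document age estimation:
C0/C = 151.3 / 54.56 = 2.773094
ln(C0/C) = 1.019964
t = 1.019964 / 0.068 = 15.00 years

15.00


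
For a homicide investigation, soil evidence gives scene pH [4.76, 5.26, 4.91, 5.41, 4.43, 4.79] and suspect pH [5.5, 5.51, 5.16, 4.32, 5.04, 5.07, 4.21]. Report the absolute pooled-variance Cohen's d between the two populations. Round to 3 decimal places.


Pooled-variance Cohen's d for soil pH comparison:
Scene mean = 29.56 / 6 = 4.926667
Suspect mean = 34.81 / 7 = 4.972857
Scene sample variance s_s^2 = 0.127627
Suspect sample variance s_c^2 = 0.27059
Pooled variance = ((n_s-1)*s_s^2 + (n_c-1)*s_c^2) / (n_s + n_c - 2) = 0.205607
Pooled SD = sqrt(0.205607) = 0.453439
Mean difference = -0.04619
|d| = |-0.04619| / 0.453439 = 0.102

0.102


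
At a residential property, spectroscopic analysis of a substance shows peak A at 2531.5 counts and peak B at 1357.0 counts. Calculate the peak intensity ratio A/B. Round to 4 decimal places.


Spectral peak ratio:
Peak A = 2531.5 counts
Peak B = 1357.0 counts
Ratio = 2531.5 / 1357.0 = 1.8655

1.8655


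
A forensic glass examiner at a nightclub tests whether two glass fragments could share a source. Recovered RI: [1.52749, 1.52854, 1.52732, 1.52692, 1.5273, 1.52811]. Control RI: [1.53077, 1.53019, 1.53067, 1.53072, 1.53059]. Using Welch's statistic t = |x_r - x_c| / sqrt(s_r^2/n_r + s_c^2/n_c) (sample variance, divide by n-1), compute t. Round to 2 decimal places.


Welch's t-criterion for glass RI comparison:
Recovered mean = sum / n_r = 9.16568 / 6 = 1.5276133
Control mean = sum / n_c = 7.65294 / 5 = 1.530588
Recovered sample variance s_r^2 = 3.57107e-07
Control sample variance s_c^2 = 5.392e-08
Welch SE (unpooled) = sqrt(s_r^2/n_r + s_c^2/n_c) = sqrt(5.95178e-08 + 1.0784e-08) = sqrt(7.03018e-08) = 0.000265145
|mean_r - mean_c| = 0.00297467
t = 0.00297467 / 0.000265145 = 11.22

11.22


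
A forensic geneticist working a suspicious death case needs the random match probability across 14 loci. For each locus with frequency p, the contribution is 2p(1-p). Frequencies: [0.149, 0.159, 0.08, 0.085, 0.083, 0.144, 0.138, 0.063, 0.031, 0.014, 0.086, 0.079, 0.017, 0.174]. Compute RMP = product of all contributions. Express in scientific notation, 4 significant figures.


Computing RMP for 14 loci:
Locus 1: 2 * 0.149 * 0.851 = 0.253598
Locus 2: 2 * 0.159 * 0.841 = 0.267438
Locus 3: 2 * 0.08 * 0.92 = 0.1472
Locus 4: 2 * 0.085 * 0.915 = 0.15555
Locus 5: 2 * 0.083 * 0.917 = 0.152222
Locus 6: 2 * 0.144 * 0.856 = 0.246528
Locus 7: 2 * 0.138 * 0.862 = 0.237912
Locus 8: 2 * 0.063 * 0.937 = 0.118062
Locus 9: 2 * 0.031 * 0.969 = 0.060078
Locus 10: 2 * 0.014 * 0.986 = 0.027608
Locus 11: 2 * 0.086 * 0.914 = 0.157208
Locus 12: 2 * 0.079 * 0.921 = 0.145518
Locus 13: 2 * 0.017 * 0.983 = 0.033422
Locus 14: 2 * 0.174 * 0.826 = 0.287448
RMP = 5.967e-13

5.967e-13


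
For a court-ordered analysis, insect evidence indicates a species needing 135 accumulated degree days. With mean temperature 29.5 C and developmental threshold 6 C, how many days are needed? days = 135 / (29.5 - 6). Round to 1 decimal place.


Insect development time:
Effective temperature = avg_temp - T_base = 29.5 - 6 = 23.5 C
Days = ADD / effective_temp = 135 / 23.5 = 5.7 days

5.7


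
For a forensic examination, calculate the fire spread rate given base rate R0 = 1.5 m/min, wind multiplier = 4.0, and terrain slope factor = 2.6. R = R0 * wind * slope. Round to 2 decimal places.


Fire spread rate calculation:
R = R0 * wind_factor * slope_factor
= 1.5 * 4.0 * 2.6
= 6 * 2.6
= 15.60 m/min

15.60


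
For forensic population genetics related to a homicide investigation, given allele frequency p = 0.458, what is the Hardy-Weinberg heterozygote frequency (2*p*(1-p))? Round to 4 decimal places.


Hardy-Weinberg heterozygote frequency:
q = 1 - p = 1 - 0.458 = 0.542
2pq = 2 * 0.458 * 0.542 = 0.4965

0.4965


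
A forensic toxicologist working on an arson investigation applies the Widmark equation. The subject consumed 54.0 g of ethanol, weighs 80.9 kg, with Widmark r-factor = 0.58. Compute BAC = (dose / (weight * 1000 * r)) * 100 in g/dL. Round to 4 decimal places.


Applying the Widmark formula:
BAC = (dose_g / (body_wt * 1000 * r)) * 100
Denominator = 80.9 * 1000 * 0.58 = 46922
BAC = (54.0 / 46922) * 100
BAC = 0.1151 g/dL

0.1151


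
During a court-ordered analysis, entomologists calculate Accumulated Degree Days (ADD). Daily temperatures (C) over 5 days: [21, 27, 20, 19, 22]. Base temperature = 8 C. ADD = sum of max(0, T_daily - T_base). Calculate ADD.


Computing ADD day by day:
Day 1: max(0, 21 - 8) = 13
Day 2: max(0, 27 - 8) = 19
Day 3: max(0, 20 - 8) = 12
Day 4: max(0, 19 - 8) = 11
Day 5: max(0, 22 - 8) = 14
Total ADD = 69

69


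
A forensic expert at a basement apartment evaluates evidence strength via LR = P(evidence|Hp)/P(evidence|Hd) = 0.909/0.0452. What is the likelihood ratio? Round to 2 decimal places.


Likelihood ratio calculation:
LR = P(E|Hp) / P(E|Hd)
LR = 0.909 / 0.0452
LR = 20.11

20.11


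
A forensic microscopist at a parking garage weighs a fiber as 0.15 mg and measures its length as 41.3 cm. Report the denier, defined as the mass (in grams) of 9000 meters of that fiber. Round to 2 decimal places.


Denier calculation:
Mass in grams = 0.15 mg / 1000 = 0.00015 g
Length in meters = 41.3 cm / 100 = 0.413 m
Linear density = mass / length = 0.00015 / 0.413 = 0.0003632 g/m
Denier = (g/m) * 9000 = 0.0003632 * 9000 = 3.27

3.27


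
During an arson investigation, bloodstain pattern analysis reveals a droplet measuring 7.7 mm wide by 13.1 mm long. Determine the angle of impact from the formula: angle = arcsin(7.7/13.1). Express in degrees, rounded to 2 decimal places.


Blood spatter impact angle calculation:
width / length = 7.7 / 13.1 = 0.587786
angle = arcsin(0.587786)
angle = 36.00 degrees

36.00


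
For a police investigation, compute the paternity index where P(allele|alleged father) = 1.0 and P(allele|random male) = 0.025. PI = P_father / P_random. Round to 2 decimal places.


Paternity Index calculation:
PI = P(allele|father) / P(allele|random)
PI = 1.0 / 0.025
PI = 40.00

40.00


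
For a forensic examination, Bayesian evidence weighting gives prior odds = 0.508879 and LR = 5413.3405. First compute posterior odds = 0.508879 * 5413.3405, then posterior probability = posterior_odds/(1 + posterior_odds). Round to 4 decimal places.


Bayesian evidence evaluation:
Posterior odds = prior_odds * LR = 0.508879 * 5413.3405 = 2754.735
Posterior probability = posterior_odds / (1 + posterior_odds)
= 2754.735 / (1 + 2754.735)
= 2754.735 / 2755.735
= 0.9996

0.9996


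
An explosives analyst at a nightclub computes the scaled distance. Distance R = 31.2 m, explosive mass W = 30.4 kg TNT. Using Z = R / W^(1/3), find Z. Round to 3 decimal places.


Scaled distance calculation:
W^(1/3) = 30.4^(1/3) = 3.120982
Z = R / W^(1/3) = 31.2 / 3.120982
Z = 9.997 m/kg^(1/3)

9.997


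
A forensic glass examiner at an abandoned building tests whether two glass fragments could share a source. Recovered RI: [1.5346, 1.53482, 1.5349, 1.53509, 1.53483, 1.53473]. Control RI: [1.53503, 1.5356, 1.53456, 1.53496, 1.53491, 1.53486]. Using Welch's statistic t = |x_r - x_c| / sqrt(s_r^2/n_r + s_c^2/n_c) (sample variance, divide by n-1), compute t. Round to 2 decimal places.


Welch's t-criterion for glass RI comparison:
Recovered mean = sum / n_r = 9.20897 / 6 = 1.5348283
Control mean = sum / n_c = 9.20992 / 6 = 1.5349867
Recovered sample variance s_r^2 = 2.70967e-08
Control sample variance s_c^2 = 1.16547e-07
Welch SE (unpooled) = sqrt(s_r^2/n_r + s_c^2/n_c) = sqrt(4.51611e-09 + 1.94244e-08) = sqrt(2.39405e-08) = 0.000154727
|mean_r - mean_c| = 0.000158333
t = 0.000158333 / 0.000154727 = 1.02

1.02


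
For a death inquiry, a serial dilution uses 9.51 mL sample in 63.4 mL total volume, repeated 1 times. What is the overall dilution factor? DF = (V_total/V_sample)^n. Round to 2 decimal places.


Dilution factor calculation:
Single dilution = V_total / V_sample = 63.4 / 9.51 ≈ 6.666667
Number of dilutions = 1
Total DF = (63.4 / 9.51)^1 (full precision, rounded at the end) = 6.67

6.67


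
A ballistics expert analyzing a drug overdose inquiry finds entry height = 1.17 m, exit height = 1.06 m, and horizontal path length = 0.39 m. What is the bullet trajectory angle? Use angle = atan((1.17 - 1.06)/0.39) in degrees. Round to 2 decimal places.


Bullet trajectory angle:
Height difference = 1.17 - 1.06 = 0.11 m
angle = atan(0.11 / 0.39)
angle = atan(0.282051)
angle = 15.75 degrees

15.75


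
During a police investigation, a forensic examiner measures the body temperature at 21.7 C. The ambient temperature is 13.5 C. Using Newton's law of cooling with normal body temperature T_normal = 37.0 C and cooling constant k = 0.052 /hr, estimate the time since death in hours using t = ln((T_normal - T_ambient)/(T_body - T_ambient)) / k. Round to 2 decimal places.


Using Newton's law of cooling:
t = ln((T_normal - T_ambient) / (T_body - T_ambient)) / k
T_normal - T_ambient = 23.5
T_body - T_ambient = 8.2
Ratio = 2.865854
ln(ratio) = 1.052866
t = 1.052866 / 0.052 = 20.25 hours

20.25


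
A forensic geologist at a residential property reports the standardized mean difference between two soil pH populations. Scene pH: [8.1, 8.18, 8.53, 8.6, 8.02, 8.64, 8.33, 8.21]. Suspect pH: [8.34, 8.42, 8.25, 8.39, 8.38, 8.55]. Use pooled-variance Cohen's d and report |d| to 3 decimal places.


Pooled-variance Cohen's d for soil pH comparison:
Scene mean = 66.61 / 8 = 8.32625
Suspect mean = 50.33 / 6 = 8.388333
Scene sample variance s_s^2 = 0.056398
Suspect sample variance s_c^2 = 0.009737
Pooled variance = ((n_s-1)*s_s^2 + (n_c-1)*s_c^2) / (n_s + n_c - 2) = 0.036956
Pooled SD = sqrt(0.036956) = 0.192239
Mean difference = -0.062083
|d| = |-0.062083| / 0.192239 = 0.323

0.323


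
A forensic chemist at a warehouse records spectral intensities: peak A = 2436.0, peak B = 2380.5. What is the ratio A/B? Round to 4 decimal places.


Spectral peak ratio:
Peak A = 2436.0 counts
Peak B = 2380.5 counts
Ratio = 2436.0 / 2380.5 = 1.0233

1.0233


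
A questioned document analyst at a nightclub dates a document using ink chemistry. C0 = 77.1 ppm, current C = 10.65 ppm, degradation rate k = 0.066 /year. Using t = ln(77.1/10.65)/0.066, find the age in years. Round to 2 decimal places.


Document age estimation:
C0/C = 77.1 / 10.65 = 7.239437
ln(C0/C) = 1.979543
t = 1.979543 / 0.066 = 29.99 years

29.99


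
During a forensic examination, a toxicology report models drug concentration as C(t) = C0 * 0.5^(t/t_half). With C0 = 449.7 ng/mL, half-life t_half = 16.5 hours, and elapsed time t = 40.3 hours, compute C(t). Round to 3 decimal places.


Drug concentration decay:
Number of half-lives = t / t_half = 40.3 / 16.5 = 2.442424
Decay factor = 0.5^2.442424 = 0.18397428
C(t) = 449.7 * 0.18397428 = 82.733 ng/mL

82.733


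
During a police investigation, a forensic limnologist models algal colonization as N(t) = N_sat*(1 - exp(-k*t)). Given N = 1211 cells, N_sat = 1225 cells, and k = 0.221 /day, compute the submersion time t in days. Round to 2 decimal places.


PMSI from diatom colonization curve:
N / N_sat = 1211 / 1225 = 0.988571
1 - N/N_sat = 0.011429
ln(1 - N/N_sat) = -4.471601
t = -ln(1 - N/N_sat) / k = -(-4.471601) / 0.221 = 20.23 days

20.23


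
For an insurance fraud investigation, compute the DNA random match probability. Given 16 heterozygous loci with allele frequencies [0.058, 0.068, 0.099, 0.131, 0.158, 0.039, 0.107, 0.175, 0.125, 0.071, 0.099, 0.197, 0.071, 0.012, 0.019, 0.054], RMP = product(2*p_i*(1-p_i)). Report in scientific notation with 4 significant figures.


Computing RMP for 16 loci:
Locus 1: 2 * 0.058 * 0.942 = 0.109272
Locus 2: 2 * 0.068 * 0.932 = 0.126752
Locus 3: 2 * 0.099 * 0.901 = 0.178398
Locus 4: 2 * 0.131 * 0.869 = 0.227678
Locus 5: 2 * 0.158 * 0.842 = 0.266072
Locus 6: 2 * 0.039 * 0.961 = 0.074958
Locus 7: 2 * 0.107 * 0.893 = 0.191102
Locus 8: 2 * 0.175 * 0.825 = 0.28875
Locus 9: 2 * 0.125 * 0.875 = 0.21875
Locus 10: 2 * 0.071 * 0.929 = 0.131918
Locus 11: 2 * 0.099 * 0.901 = 0.178398
Locus 12: 2 * 0.197 * 0.803 = 0.316382
Locus 13: 2 * 0.071 * 0.929 = 0.131918
Locus 14: 2 * 0.012 * 0.988 = 0.023712
Locus 15: 2 * 0.019 * 0.981 = 0.037278
Locus 16: 2 * 0.054 * 0.946 = 0.102168
RMP = 1.201e-14

1.201e-14


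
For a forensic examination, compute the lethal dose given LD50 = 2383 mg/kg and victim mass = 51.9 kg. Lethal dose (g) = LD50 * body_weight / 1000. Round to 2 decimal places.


Lethal dose calculation:
Lethal dose = LD50 * body_weight / 1000
= 2383 * 51.9 / 1000
= 123677.7 / 1000
= 123.68 g

123.68


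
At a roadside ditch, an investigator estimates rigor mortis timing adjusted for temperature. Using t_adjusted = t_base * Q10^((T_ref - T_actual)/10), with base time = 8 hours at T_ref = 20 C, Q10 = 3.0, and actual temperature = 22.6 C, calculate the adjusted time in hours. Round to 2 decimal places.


Rigor mortis time adjustment:
Exponent = (T_ref - T_actual) / 10 = (20 - 22.6) / 10 = -0.26
Q10 factor = 3.0^-0.26 = 0.75153
t_adjusted = 8 * 0.75153 = 6.01 hours

6.01


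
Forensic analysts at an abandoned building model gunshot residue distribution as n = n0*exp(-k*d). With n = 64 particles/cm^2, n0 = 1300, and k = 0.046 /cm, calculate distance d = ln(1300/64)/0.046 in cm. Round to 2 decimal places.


GSR distance calculation:
n0/n = 1300 / 64 = 20.3125
ln(n0/n) = 3.011236
d = 3.011236 / 0.046 = 65.46 cm

65.46


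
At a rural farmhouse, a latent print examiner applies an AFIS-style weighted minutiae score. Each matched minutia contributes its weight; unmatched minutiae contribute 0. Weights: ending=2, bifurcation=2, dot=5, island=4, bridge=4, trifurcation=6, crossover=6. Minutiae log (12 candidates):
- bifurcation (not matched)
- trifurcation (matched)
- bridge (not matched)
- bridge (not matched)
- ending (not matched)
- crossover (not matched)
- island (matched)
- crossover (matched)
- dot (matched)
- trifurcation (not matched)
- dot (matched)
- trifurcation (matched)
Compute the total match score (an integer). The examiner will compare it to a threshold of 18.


Weighted minutiae match score:
  bifurcation: not matched, +0
  trifurcation: matched, +6 (running total 6)
  bridge: not matched, +0
  bridge: not matched, +0
  ending: not matched, +0
  crossover: not matched, +0
  island: matched, +4 (running total 10)
  crossover: matched, +6 (running total 16)
  dot: matched, +5 (running total 21)
  trifurcation: not matched, +0
  dot: matched, +5 (running total 26)
  trifurcation: matched, +6 (running total 32)
Total score = 32
Threshold = 18; verdict = identification

32


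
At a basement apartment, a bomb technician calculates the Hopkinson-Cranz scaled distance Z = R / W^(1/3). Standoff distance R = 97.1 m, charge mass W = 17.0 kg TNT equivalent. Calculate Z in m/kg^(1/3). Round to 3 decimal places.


Scaled distance calculation:
W^(1/3) = 17.0^(1/3) = 2.571282
Z = R / W^(1/3) = 97.1 / 2.571282
Z = 37.763 m/kg^(1/3)

37.763


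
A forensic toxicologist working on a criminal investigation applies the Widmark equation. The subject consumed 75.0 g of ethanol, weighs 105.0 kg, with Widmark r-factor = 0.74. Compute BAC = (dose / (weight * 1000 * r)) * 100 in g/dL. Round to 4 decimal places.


Applying the Widmark formula:
BAC = (dose_g / (body_wt * 1000 * r)) * 100
Denominator = 105.0 * 1000 * 0.74 = 77700
BAC = (75.0 / 77700) * 100
BAC = 0.0965 g/dL

0.0965


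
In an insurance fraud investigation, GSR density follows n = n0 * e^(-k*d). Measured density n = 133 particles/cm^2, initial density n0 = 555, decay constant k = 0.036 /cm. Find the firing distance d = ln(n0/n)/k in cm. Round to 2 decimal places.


GSR distance calculation:
n0/n = 555 / 133 = 4.172932
ln(n0/n) = 1.428619
d = 1.428619 / 0.036 = 39.68 cm

39.68


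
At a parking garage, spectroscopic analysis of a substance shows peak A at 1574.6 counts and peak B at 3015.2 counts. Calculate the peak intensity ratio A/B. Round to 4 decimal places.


Spectral peak ratio:
Peak A = 1574.6 counts
Peak B = 3015.2 counts
Ratio = 1574.6 / 3015.2 = 0.5222

0.5222


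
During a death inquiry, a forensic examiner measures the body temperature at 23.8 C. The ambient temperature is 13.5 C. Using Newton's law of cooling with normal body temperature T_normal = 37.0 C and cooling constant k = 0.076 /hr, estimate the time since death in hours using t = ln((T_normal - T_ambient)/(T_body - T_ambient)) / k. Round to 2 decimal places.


Using Newton's law of cooling:
t = ln((T_normal - T_ambient) / (T_body - T_ambient)) / k
T_normal - T_ambient = 23.5
T_body - T_ambient = 10.3
Ratio = 2.281553
ln(ratio) = 0.824856
t = 0.824856 / 0.076 = 10.85 hours

10.85


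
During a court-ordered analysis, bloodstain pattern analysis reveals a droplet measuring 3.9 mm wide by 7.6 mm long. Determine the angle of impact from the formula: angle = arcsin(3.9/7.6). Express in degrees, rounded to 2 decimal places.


Blood spatter impact angle calculation:
width / length = 3.9 / 7.6 = 0.513158
angle = arcsin(0.513158)
angle = 30.87 degrees

30.87


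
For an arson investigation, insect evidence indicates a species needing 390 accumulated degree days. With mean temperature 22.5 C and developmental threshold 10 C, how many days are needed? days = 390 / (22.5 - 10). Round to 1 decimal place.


Insect development time:
Effective temperature = avg_temp - T_base = 22.5 - 10 = 12.5 C
Days = ADD / effective_temp = 390 / 12.5 = 31.2 days

31.2


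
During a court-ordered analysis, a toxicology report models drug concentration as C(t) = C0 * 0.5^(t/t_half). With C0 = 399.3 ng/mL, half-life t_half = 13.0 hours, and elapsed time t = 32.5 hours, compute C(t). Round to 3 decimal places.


Drug concentration decay:
Number of half-lives = t / t_half = 32.5 / 13.0 = 2.5
Decay factor = 0.5^2.5 = 0.1767767
C(t) = 399.3 * 0.1767767 = 70.587 ng/mL

70.587


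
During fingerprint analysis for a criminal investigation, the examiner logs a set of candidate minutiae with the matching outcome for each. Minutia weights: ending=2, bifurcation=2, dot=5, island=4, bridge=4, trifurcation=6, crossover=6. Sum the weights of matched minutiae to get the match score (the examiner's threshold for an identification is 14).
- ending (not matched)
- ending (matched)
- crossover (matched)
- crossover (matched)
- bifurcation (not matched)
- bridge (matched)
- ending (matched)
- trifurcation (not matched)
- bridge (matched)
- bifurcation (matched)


Weighted minutiae match score:
  ending: not matched, +0
  ending: matched, +2 (running total 2)
  crossover: matched, +6 (running total 8)
  crossover: matched, +6 (running total 14)
  bifurcation: not matched, +0
  bridge: matched, +4 (running total 18)
  ending: matched, +2 (running total 20)
  trifurcation: not matched, +0
  bridge: matched, +4 (running total 24)
  bifurcation: matched, +2 (running total 26)
Total score = 26
Threshold = 14; verdict = identification

26


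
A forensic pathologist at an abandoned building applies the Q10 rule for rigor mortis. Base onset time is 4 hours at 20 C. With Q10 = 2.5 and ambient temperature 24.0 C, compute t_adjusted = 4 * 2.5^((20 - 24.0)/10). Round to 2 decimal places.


Rigor mortis time adjustment:
Exponent = (T_ref - T_actual) / 10 = (20 - 24.0) / 10 = -0.4
Q10 factor = 2.5^-0.4 = 0.69314
t_adjusted = 4 * 0.69314 = 2.77 hours

2.77


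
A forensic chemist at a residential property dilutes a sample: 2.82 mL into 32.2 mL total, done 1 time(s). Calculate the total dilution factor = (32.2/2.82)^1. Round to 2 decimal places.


Dilution factor calculation:
Single dilution = V_total / V_sample = 32.2 / 2.82 ≈ 11.41844
Number of dilutions = 1
Total DF = (32.2 / 2.82)^1 (full precision, rounded at the end) = 11.42

11.42


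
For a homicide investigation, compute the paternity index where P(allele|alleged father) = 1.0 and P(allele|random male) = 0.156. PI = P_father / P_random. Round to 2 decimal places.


Paternity Index calculation:
PI = P(allele|father) / P(allele|random)
PI = 1.0 / 0.156
PI = 6.41

6.41


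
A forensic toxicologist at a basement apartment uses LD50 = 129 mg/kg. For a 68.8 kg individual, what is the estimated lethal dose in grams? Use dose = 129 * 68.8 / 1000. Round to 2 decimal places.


Lethal dose calculation:
Lethal dose = LD50 * body_weight / 1000
= 129 * 68.8 / 1000
= 8875.2 / 1000
= 8.88 g

8.88


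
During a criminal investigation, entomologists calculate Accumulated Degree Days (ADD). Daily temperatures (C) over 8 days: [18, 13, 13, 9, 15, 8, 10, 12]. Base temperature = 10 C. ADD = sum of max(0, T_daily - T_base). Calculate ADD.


Computing ADD day by day:
Day 1: max(0, 18 - 10) = 8
Day 2: max(0, 13 - 10) = 3
Day 3: max(0, 13 - 10) = 3
Day 4: max(0, 9 - 10) = 0
Day 5: max(0, 15 - 10) = 5
Day 6: max(0, 8 - 10) = 0
Day 7: max(0, 10 - 10) = 0
Day 8: max(0, 12 - 10) = 2
Total ADD = 21

21


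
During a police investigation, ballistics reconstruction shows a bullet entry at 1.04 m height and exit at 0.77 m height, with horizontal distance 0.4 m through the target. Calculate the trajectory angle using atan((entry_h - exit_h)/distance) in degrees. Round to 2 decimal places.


Bullet trajectory angle:
Height difference = 1.04 - 0.77 = 0.27 m
angle = atan(0.27 / 0.4)
angle = atan(0.675)
angle = 34.02 degrees

34.02


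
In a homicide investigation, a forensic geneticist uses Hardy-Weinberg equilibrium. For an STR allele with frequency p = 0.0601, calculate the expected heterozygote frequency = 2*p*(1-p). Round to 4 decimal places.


Hardy-Weinberg heterozygote frequency:
q = 1 - p = 1 - 0.0601 = 0.9399
2pq = 2 * 0.0601 * 0.9399 = 0.1130

0.1130


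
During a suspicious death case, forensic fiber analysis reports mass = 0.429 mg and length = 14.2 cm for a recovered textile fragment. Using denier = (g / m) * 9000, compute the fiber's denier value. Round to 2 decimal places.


Denier calculation:
Mass in grams = 0.429 mg / 1000 = 0.000429 g
Length in meters = 14.2 cm / 100 = 0.142 m
Linear density = mass / length = 0.000429 / 0.142 = 0.00302113 g/m
Denier = (g/m) * 9000 = 0.00302113 * 9000 = 27.19

27.19


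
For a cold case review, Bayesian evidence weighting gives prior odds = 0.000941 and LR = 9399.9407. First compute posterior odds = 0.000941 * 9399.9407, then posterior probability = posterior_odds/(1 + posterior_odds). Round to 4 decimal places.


Bayesian evidence evaluation:
Posterior odds = prior_odds * LR = 0.000941 * 9399.9407 = 8.845344
Posterior probability = posterior_odds / (1 + posterior_odds)
= 8.845344 / (1 + 8.845344)
= 8.845344 / 9.845344
= 0.8984

0.8984


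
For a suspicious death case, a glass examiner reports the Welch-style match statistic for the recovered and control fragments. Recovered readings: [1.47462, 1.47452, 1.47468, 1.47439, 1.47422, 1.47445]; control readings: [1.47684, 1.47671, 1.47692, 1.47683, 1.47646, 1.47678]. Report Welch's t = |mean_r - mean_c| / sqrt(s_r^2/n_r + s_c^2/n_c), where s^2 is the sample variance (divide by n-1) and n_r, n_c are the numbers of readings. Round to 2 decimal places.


Welch's t-criterion for glass RI comparison:
Recovered mean = sum / n_r = 8.84688 / 6 = 1.47448
Control mean = sum / n_c = 8.86054 / 6 = 1.4767567
Recovered sample variance s_r^2 = 2.756e-08
Control sample variance s_c^2 = 2.59467e-08
Welch SE (unpooled) = sqrt(s_r^2/n_r + s_c^2/n_c) = sqrt(4.59333e-09 + 4.32444e-09) = sqrt(8.91777e-09) = 9.44339e-05
|mean_r - mean_c| = 0.00227667
t = 0.00227667 / 9.44339e-05 = 24.11

24.11


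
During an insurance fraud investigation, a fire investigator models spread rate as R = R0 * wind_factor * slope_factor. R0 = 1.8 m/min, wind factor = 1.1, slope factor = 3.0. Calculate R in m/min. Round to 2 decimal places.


Fire spread rate calculation:
R = R0 * wind_factor * slope_factor
= 1.8 * 1.1 * 3.0
= 1.98 * 3.0
= 5.94 m/min

5.94


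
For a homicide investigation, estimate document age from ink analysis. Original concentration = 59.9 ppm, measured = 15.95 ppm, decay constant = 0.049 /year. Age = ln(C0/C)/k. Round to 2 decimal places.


Document age estimation:
C0/C = 59.9 / 15.95 = 3.755486
ln(C0/C) = 1.323218
t = 1.323218 / 0.049 = 27.00 years

27.00


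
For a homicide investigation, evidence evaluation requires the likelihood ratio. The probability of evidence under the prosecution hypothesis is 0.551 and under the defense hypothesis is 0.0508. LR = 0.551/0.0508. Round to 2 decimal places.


Likelihood ratio calculation:
LR = P(E|Hp) / P(E|Hd)
LR = 0.551 / 0.0508
LR = 10.85

10.85


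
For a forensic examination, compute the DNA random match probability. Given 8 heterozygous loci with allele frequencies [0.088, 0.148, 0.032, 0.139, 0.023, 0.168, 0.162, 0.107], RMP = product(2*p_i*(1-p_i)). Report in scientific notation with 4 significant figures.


Computing RMP for 8 loci:
Locus 1: 2 * 0.088 * 0.912 = 0.160512
Locus 2: 2 * 0.148 * 0.852 = 0.252192
Locus 3: 2 * 0.032 * 0.968 = 0.061952
Locus 4: 2 * 0.139 * 0.861 = 0.239358
Locus 5: 2 * 0.023 * 0.977 = 0.044942
Locus 6: 2 * 0.168 * 0.832 = 0.279552
Locus 7: 2 * 0.162 * 0.838 = 0.271512
Locus 8: 2 * 0.107 * 0.893 = 0.191102
RMP = 3.913e-07

3.913e-07


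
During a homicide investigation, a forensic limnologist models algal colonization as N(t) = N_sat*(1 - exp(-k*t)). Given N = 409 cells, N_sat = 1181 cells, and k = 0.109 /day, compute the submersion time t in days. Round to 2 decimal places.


PMSI from diatom colonization curve:
N / N_sat = 409 / 1181 = 0.346317
1 - N/N_sat = 0.653683
ln(1 - N/N_sat) = -0.425133
t = -ln(1 - N/N_sat) / k = -(-0.425133) / 0.109 = 3.90 days

3.90


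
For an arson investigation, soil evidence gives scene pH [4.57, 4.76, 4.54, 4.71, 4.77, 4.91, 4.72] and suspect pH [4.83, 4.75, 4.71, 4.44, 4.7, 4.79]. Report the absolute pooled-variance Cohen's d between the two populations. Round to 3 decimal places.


Pooled-variance Cohen's d for soil pH comparison:
Scene mean = 32.98 / 7 = 4.711429
Suspect mean = 28.22 / 6 = 4.703333
Scene sample variance s_s^2 = 0.015781
Suspect sample variance s_c^2 = 0.019027
Pooled variance = ((n_s-1)*s_s^2 + (n_c-1)*s_c^2) / (n_s + n_c - 2) = 0.017256
Pooled SD = sqrt(0.017256) = 0.131362
Mean difference = 0.008095
|d| = |0.008095| / 0.131362 = 0.062

0.062


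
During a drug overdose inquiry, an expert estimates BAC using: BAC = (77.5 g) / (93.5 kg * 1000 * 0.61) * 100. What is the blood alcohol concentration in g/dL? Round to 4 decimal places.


Applying the Widmark formula:
BAC = (dose_g / (body_wt * 1000 * r)) * 100
Denominator = 93.5 * 1000 * 0.61 = 57035
BAC = (77.5 / 57035) * 100
BAC = 0.1359 g/dL

0.1359


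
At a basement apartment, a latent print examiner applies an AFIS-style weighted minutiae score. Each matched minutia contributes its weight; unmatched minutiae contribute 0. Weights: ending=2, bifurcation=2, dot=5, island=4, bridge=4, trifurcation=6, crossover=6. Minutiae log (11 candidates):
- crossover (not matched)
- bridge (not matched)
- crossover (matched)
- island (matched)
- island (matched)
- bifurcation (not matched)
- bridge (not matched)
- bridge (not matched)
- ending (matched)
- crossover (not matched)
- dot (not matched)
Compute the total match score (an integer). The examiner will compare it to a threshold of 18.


Weighted minutiae match score:
  crossover: not matched, +0
  bridge: not matched, +0
  crossover: matched, +6 (running total 6)
  island: matched, +4 (running total 10)
  island: matched, +4 (running total 14)
  bifurcation: not matched, +0
  bridge: not matched, +0
  bridge: not matched, +0
  ending: matched, +2 (running total 16)
  crossover: not matched, +0
  dot: not matched, +0
Total score = 16
Threshold = 18; verdict = inconclusive

16


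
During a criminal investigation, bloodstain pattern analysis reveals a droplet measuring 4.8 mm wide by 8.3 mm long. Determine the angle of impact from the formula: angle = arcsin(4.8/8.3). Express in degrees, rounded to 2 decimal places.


Blood spatter impact angle calculation:
width / length = 4.8 / 8.3 = 0.578313
angle = arcsin(0.578313)
angle = 35.33 degrees

35.33


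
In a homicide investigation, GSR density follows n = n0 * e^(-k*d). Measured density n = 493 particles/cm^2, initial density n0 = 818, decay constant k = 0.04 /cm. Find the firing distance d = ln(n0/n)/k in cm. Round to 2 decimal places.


GSR distance calculation:
n0/n = 818 / 493 = 1.659229
ln(n0/n) = 0.506353
d = 0.506353 / 0.04 = 12.66 cm

12.66


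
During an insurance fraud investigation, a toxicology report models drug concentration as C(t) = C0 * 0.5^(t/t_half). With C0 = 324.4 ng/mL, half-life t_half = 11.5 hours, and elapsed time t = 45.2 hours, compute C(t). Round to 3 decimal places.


Drug concentration decay:
Number of half-lives = t / t_half = 45.2 / 11.5 = 3.930435
Decay factor = 0.5^3.930435 = 0.06558751
C(t) = 324.4 * 0.06558751 = 21.277 ng/mL

21.277


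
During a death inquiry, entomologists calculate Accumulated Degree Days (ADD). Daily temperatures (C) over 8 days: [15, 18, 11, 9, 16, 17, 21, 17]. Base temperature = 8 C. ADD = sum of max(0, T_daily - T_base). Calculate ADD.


Computing ADD day by day:
Day 1: max(0, 15 - 8) = 7
Day 2: max(0, 18 - 8) = 10
Day 3: max(0, 11 - 8) = 3
Day 4: max(0, 9 - 8) = 1
Day 5: max(0, 16 - 8) = 8
Day 6: max(0, 17 - 8) = 9
Day 7: max(0, 21 - 8) = 13
Day 8: max(0, 17 - 8) = 9
Total ADD = 60

60
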